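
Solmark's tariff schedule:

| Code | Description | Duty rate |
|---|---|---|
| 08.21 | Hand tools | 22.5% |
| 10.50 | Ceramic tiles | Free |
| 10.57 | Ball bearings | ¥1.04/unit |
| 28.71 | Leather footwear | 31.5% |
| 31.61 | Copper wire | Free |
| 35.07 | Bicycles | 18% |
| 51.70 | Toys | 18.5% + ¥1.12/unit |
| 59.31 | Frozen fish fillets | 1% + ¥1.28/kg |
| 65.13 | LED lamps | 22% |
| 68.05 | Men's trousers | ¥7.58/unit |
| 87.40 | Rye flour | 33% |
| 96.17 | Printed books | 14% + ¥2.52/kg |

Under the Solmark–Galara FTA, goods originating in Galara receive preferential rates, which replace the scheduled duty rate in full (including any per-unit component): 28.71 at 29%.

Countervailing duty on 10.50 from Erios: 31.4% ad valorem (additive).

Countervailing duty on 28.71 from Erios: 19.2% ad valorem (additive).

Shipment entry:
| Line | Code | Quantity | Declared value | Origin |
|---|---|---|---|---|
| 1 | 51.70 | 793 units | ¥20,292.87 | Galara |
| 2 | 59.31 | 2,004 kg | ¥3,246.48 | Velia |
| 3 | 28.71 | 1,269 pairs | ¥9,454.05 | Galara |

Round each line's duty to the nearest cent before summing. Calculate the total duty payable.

¥9,981.59

Line 1 (51.70, Galara, 793 units, ¥20,292.87):
Base rate for 51.70 is 18.5% + ¥1.12/unit.
Origin Galara is the FTA partner but 51.70 is not on the preference list; base rate stands.
Duty = ¥20,292.87 × 18.5% + 793 × ¥1.12 = ¥4,642.34.
Line 2 (59.31, Velia, 2,004 kg, ¥3,246.48):
Base rate for 59.31 is 1% + ¥1.28/kg.
Duty = ¥3,246.48 × 1% + 2,004 × ¥1.28 = ¥2,597.58.
Line 3 (28.71, Galara, 1,269 pairs, ¥9,454.05):
Base rate for 28.71 is 31.5%.
Origin Galara qualifies under the Solmark–Galara agreement and 28.71 is covered: preferential rate 29% applies instead.
The additional-duty order on 28.71 targets Erios, not Galara; it does not apply.
Duty = ¥9,454.05 × 29% = ¥2,741.67.
Total = ¥4,642.34 + ¥2,597.58 + ¥2,741.67 = ¥9,981.59.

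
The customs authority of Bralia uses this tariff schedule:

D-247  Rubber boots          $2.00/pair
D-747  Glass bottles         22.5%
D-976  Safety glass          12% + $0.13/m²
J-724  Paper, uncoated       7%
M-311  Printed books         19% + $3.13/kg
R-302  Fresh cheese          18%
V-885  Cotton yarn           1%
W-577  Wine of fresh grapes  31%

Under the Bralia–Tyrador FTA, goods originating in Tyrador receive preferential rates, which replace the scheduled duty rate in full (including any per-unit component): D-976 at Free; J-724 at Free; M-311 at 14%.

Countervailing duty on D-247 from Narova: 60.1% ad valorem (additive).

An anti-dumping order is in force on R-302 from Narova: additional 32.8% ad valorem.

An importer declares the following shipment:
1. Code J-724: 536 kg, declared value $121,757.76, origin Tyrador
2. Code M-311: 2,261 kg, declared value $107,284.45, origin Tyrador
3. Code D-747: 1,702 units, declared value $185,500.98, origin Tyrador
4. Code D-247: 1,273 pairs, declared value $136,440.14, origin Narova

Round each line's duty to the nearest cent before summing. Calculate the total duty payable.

Line 1 (J-724, Tyrador, 536 kg, $121,757.76):
Base rate for J-724 is 7%.
Origin Tyrador qualifies under the Bralia–Tyrador agreement and J-724 is covered: preferential rate Free applies instead.
Duty = $121,757.76 × 0% = $0.00.
Line 2 (M-311, Tyrador, 2,261 kg, $107,284.45):
Base rate for M-311 is 19% + $3.13/kg.
Origin Tyrador qualifies under the Bralia–Tyrador agreement and M-311 is covered: preferential rate 14% applies instead.
Duty = $107,284.45 × 14% = $15,019.82.
Line 3 (D-747, Tyrador, 1,702 units, $185,500.98):
Base rate for D-747 is 22.5%.
Origin Tyrador is the FTA partner but D-747 is not on the preference list; base rate stands.
Duty = $185,500.98 × 22.5% = $41,737.72.
Line 4 (D-247, Narova, 1,273 pairs, $136,440.14):
Base rate for D-247 is $2.00/pair.
Additional duty on D-247 from Narova: +60.1% ad valorem. Applied ad valorem rate = 60.1%.
Duty = $136,440.14 × 60.1% + 1,273 × $2.00 = $84,546.52.
Total = $0.00 + $15,019.82 + $41,737.72 + $84,546.52 = $141,304.06.

$141,304.06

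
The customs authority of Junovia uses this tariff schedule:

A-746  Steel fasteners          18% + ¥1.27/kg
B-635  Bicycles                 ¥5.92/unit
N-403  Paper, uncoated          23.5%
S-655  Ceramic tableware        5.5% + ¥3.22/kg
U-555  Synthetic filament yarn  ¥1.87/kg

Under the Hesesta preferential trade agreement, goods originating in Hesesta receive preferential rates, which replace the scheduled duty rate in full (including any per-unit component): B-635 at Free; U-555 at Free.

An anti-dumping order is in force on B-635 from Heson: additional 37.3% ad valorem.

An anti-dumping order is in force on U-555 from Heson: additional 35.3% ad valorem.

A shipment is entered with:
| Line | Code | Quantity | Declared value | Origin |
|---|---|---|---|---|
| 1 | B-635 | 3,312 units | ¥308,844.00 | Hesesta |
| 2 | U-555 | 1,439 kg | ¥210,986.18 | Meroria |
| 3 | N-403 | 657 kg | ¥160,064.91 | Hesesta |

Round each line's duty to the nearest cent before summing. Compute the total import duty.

¥40,306.18

Line 1 (B-635, Hesesta, 3,312 units, ¥308,844.00):
Base rate for B-635 is ¥5.92/unit.
Origin Hesesta qualifies under the Junovia–Hesesta agreement and B-635 is covered: preferential rate Free applies instead.
The additional-duty order on B-635 targets Heson, not Hesesta; it does not apply.
Duty = ¥308,844.00 × 0% = ¥0.00.
Line 2 (U-555, Meroria, 1,439 kg, ¥210,986.18):
Base rate for U-555 is ¥1.87/kg.
U-555 has an FTA preferential rate, but origin Meroria is not Hesesta; base rate stands.
The additional-duty order on U-555 targets Heson, not Meroria; it does not apply.
Duty = 1,439 × ¥1.87 = ¥2,690.93.
Line 3 (N-403, Hesesta, 657 kg, ¥160,064.91):
Base rate for N-403 is 23.5%.
Origin Hesesta is the FTA partner but N-403 is not on the preference list; base rate stands.
Duty = ¥160,064.91 × 23.5% = ¥37,615.25.
Total = ¥0.00 + ¥2,690.93 + ¥37,615.25 = ¥40,306.18.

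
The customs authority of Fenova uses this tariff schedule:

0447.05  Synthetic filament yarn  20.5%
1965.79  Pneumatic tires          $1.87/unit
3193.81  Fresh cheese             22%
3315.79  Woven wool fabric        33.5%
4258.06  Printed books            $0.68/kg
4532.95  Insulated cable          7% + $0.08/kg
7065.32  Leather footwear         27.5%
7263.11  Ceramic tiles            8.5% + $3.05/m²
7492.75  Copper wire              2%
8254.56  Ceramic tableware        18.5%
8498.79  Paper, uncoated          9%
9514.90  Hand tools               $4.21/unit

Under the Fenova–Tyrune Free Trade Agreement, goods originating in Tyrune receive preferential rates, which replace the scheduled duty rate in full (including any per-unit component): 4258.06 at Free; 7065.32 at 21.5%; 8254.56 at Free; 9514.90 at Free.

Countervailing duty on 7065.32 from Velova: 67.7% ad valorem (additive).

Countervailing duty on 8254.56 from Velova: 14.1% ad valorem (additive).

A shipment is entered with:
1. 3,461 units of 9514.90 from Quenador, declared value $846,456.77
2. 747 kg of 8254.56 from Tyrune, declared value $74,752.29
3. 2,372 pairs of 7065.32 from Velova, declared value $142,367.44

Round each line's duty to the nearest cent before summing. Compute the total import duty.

Line 1 (9514.90, Quenador, 3,461 units, $846,456.77):
Base rate for 9514.90 is $4.21/unit.
9514.90 has an FTA preferential rate, but origin Quenador is not Tyrune; base rate stands.
Duty = 3,461 × $4.21 = $14,570.81.
Line 2 (8254.56, Tyrune, 747 kg, $74,752.29):
Base rate for 8254.56 is 18.5%.
Origin Tyrune qualifies under the Fenova–Tyrune agreement and 8254.56 is covered: preferential rate Free applies instead.
The additional-duty order on 8254.56 targets Velova, not Tyrune; it does not apply.
Duty = $74,752.29 × 0% = $0.00.
Line 3 (7065.32, Velova, 2,372 pairs, $142,367.44):
Base rate for 7065.32 is 27.5%.
7065.32 has an FTA preferential rate, but origin Velova is not Tyrune; base rate stands.
Additional duty on 7065.32 from Velova: +67.7%. Applied ad valorem rate: 27.5% + 67.7% = 95.2%.
Duty = $142,367.44 × 95.2% = $135,533.80.
Total = $14,570.81 + $0.00 + $135,533.80 = $150,104.61.

$150,104.61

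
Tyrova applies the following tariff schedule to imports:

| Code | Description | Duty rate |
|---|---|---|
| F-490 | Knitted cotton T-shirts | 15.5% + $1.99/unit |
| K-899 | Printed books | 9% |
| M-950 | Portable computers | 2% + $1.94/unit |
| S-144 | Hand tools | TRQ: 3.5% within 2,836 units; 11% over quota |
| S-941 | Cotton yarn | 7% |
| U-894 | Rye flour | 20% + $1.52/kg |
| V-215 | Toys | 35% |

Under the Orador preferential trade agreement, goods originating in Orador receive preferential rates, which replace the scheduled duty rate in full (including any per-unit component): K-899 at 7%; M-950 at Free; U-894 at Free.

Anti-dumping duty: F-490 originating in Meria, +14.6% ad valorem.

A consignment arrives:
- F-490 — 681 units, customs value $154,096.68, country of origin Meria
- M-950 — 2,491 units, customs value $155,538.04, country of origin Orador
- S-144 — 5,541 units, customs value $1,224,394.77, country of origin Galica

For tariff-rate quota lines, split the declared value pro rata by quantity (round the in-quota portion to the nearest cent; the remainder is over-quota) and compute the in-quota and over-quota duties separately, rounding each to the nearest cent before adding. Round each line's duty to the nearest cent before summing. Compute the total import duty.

Line 1 (F-490, Meria, 681 units, $154,096.68):
Base rate for F-490 is 15.5% + $1.99/unit.
Additional duty on F-490 from Meria: +14.6%. Applied ad valorem rate: 15.5% + 14.6% = 30.1%.
Duty = $154,096.68 × 30.1% + 681 × $1.99 = $47,738.29.
Line 2 (M-950, Orador, 2,491 units, $155,538.04):
Base rate for M-950 is 2% + $1.94/unit.
Origin Orador qualifies under the Tyrova–Orador agreement and M-950 is covered: preferential rate Free applies instead.
Duty = $155,538.04 × 0% = $0.00.
Line 3 (S-144, Galica, 5,541 units, $1,224,394.77):
Code S-144 is under a tariff-rate quota (threshold 2,836 units). In-quota: 2,836 units at 3.5%; over-quota: 2,705 units at 11%.
Pro-rata value split: in-quota = $1,224,394.77 × 2,836/5,541 = $626,670.92; over-quota = $1,224,394.77 − $626,670.92 = $597,723.85.
In-quota duty = $626,670.92 × 3.5% = $21,933.48. Over-quota duty = $597,723.85 × 11% = $65,749.62.
Line duty = $21,933.48 + $65,749.62 = $87,683.10.
Total = $47,738.29 + $0.00 + $87,683.10 = $135,421.39.

$135,421.39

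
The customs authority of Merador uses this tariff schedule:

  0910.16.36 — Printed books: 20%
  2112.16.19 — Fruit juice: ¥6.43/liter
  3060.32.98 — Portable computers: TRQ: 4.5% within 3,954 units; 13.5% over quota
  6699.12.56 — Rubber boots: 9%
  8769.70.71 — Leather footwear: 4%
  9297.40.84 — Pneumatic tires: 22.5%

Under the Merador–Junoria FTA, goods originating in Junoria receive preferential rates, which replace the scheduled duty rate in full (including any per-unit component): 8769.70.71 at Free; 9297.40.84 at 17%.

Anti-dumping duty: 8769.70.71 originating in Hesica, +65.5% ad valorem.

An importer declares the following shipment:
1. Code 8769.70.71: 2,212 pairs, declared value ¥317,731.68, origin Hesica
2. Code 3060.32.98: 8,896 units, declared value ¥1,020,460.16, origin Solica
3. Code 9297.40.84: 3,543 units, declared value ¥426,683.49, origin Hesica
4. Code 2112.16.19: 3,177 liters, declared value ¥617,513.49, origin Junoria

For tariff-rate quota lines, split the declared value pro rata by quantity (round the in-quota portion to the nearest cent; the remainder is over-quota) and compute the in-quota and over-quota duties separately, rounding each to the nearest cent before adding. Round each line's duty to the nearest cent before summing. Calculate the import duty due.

¥434,196.84

Line 1 (8769.70.71, Hesica, 2,212 pairs, ¥317,731.68):
Base rate for 8769.70.71 is 4%.
8769.70.71 has an FTA preferential rate, but origin Hesica is not Junoria; base rate stands.
Additional duty on 8769.70.71 from Hesica: +65.5%. Applied ad valorem rate: 4% + 65.5% = 69.5%.
Duty = ¥317,731.68 × 69.5% = ¥220,823.52.
Line 2 (3060.32.98, Solica, 8,896 units, ¥1,020,460.16):
Code 3060.32.98 is under a tariff-rate quota (threshold 3,954 units). In-quota: 3,954 units at 4.5%; over-quota: 4,942 units at 13.5%.
Pro-rata value split: in-quota = ¥1,020,460.16 × 3,954/8,896 = ¥453,563.34; over-quota = ¥1,020,460.16 − ¥453,563.34 = ¥566,896.82.
In-quota duty = ¥453,563.34 × 4.5% = ¥20,410.35. Over-quota duty = ¥566,896.82 × 13.5% = ¥76,531.07.
Line duty = ¥20,410.35 + ¥76,531.07 = ¥96,941.42.
Line 3 (9297.40.84, Hesica, 3,543 units, ¥426,683.49):
Base rate for 9297.40.84 is 22.5%.
9297.40.84 has an FTA preferential rate, but origin Hesica is not Junoria; base rate stands.
Duty = ¥426,683.49 × 22.5% = ¥96,003.79.
Line 4 (2112.16.19, Junoria, 3,177 liters, ¥617,513.49):
Base rate for 2112.16.19 is ¥6.43/liter.
Origin Junoria is the FTA partner but 2112.16.19 is not on the preference list; base rate stands.
Duty = 3,177 × ¥6.43 = ¥20,428.11.
Total = ¥220,823.52 + ¥96,941.42 + ¥96,003.79 + ¥20,428.11 = ¥434,196.84.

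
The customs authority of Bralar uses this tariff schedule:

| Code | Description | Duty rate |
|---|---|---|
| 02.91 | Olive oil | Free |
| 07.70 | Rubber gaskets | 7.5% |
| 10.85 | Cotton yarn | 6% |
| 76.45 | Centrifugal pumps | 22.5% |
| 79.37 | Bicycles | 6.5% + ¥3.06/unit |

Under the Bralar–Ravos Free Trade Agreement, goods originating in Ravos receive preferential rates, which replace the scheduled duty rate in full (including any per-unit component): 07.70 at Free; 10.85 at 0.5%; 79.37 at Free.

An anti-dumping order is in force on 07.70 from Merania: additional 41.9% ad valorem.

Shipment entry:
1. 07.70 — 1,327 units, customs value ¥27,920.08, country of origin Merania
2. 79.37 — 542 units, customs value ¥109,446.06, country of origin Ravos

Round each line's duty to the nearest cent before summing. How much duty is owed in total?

¥13,792.52

Line 1 (07.70, Merania, 1,327 units, ¥27,920.08):
Base rate for 07.70 is 7.5%.
07.70 has an FTA preferential rate, but origin Merania is not Ravos; base rate stands.
Additional duty on 07.70 from Merania: +41.9%. Applied ad valorem rate: 7.5% + 41.9% = 49.4%.
Duty = ¥27,920.08 × 49.4% = ¥13,792.52.
Line 2 (79.37, Ravos, 542 units, ¥109,446.06):
Base rate for 79.37 is 6.5% + ¥3.06/unit.
Origin Ravos qualifies under the Bralar–Ravos agreement and 79.37 is covered: preferential rate Free applies instead.
Duty = ¥109,446.06 × 0% = ¥0.00.
Total = ¥13,792.52 + ¥0.00 = ¥13,792.52.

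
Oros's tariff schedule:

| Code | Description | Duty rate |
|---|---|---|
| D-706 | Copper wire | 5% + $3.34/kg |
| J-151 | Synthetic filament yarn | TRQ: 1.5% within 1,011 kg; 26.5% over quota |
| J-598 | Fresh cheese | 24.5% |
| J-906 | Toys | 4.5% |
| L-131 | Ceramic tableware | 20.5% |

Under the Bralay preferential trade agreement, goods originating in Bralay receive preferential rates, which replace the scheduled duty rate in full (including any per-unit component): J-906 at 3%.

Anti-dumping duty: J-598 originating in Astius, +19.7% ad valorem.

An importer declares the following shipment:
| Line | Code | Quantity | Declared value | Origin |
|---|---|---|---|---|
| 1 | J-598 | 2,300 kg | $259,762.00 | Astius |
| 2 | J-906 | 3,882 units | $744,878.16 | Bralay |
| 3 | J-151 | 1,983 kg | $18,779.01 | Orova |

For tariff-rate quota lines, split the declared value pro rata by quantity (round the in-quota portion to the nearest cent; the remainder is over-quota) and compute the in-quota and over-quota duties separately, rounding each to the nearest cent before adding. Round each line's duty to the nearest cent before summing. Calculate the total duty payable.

$139,744.03

Line 1 (J-598, Astius, 2,300 kg, $259,762.00):
Base rate for J-598 is 24.5%.
Additional duty on J-598 from Astius: +19.7%. Applied ad valorem rate: 24.5% + 19.7% = 44.2%.
Duty = $259,762.00 × 44.2% = $114,814.80.
Line 2 (J-906, Bralay, 3,882 units, $744,878.16):
Base rate for J-906 is 4.5%.
Origin Bralay qualifies under the Oros–Bralay agreement and J-906 is covered: preferential rate 3% applies instead.
Duty = $744,878.16 × 3% = $22,346.34.
Line 3 (J-151, Orova, 1,983 kg, $18,779.01):
Code J-151 is under a tariff-rate quota (threshold 1,011 kg). In-quota: 1,011 kg at 1.5%; over-quota: 972 kg at 26.5%.
Pro-rata value split: in-quota = $18,779.01 × 1,011/1,983 = $9,574.17; over-quota = $18,779.01 − $9,574.17 = $9,204.84.
In-quota duty = $9,574.17 × 1.5% = $143.61. Over-quota duty = $9,204.84 × 26.5% = $2,439.28.
Line duty = $143.61 + $2,439.28 = $2,582.89.
Total = $114,814.80 + $22,346.34 + $2,582.89 = $139,744.03.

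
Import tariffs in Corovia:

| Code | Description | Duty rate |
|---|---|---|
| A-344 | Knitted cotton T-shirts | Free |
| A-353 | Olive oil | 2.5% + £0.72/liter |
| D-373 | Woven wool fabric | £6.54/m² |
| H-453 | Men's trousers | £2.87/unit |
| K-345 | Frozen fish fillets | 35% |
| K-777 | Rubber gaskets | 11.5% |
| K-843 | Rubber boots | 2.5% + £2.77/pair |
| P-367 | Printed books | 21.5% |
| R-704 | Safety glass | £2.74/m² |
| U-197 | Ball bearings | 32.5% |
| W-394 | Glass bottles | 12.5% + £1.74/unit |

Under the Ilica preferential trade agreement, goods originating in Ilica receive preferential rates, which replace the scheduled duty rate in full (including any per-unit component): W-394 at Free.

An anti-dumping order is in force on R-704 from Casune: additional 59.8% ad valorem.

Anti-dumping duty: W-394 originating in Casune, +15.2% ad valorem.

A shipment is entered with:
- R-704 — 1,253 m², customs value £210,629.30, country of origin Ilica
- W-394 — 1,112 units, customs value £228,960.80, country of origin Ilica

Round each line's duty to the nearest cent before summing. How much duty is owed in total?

£3,433.22

Line 1 (R-704, Ilica, 1,253 m², £210,629.30):
Base rate for R-704 is £2.74/m².
Origin Ilica is the FTA partner but R-704 is not on the preference list; base rate stands.
The additional-duty order on R-704 targets Casune, not Ilica; it does not apply.
Duty = 1,253 × £2.74 = £3,433.22.
Line 2 (W-394, Ilica, 1,112 units, £228,960.80):
Base rate for W-394 is 12.5% + £1.74/unit.
Origin Ilica qualifies under the Corovia–Ilica agreement and W-394 is covered: preferential rate Free applies instead.
The additional-duty order on W-394 targets Casune, not Ilica; it does not apply.
Duty = £228,960.80 × 0% = £0.00.
Total = £3,433.22 + £0.00 = £3,433.22.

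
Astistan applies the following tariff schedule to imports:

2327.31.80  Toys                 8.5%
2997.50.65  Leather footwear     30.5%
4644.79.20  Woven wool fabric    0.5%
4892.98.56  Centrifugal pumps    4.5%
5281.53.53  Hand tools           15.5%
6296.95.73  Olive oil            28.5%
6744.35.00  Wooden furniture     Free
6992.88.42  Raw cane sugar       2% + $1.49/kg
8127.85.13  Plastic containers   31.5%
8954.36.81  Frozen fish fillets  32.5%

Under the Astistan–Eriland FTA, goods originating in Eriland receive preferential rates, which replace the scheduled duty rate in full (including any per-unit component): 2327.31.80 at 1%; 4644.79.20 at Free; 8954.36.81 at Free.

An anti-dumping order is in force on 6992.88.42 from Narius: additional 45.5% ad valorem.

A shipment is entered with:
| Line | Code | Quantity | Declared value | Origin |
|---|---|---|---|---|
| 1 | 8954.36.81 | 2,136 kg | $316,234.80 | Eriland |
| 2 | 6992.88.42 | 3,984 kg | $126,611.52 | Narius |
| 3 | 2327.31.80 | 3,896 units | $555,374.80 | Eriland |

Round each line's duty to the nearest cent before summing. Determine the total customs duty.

$71,630.38

Line 1 (8954.36.81, Eriland, 2,136 kg, $316,234.80):
Base rate for 8954.36.81 is 32.5%.
Origin Eriland qualifies under the Astistan–Eriland agreement and 8954.36.81 is covered: preferential rate Free applies instead.
Duty = $316,234.80 × 0% = $0.00.
Line 2 (6992.88.42, Narius, 3,984 kg, $126,611.52):
Base rate for 6992.88.42 is 2% + $1.49/kg.
Additional duty on 6992.88.42 from Narius: +45.5%. Applied ad valorem rate: 2% + 45.5% = 47.5%.
Duty = $126,611.52 × 47.5% + 3,984 × $1.49 = $66,076.63.
Line 3 (2327.31.80, Eriland, 3,896 units, $555,374.80):
Base rate for 2327.31.80 is 8.5%.
Origin Eriland qualifies under the Astistan–Eriland agreement and 2327.31.80 is covered: preferential rate 1% applies instead.
Duty = $555,374.80 × 1% = $5,553.75.
Total = $0.00 + $66,076.63 + $5,553.75 = $71,630.38.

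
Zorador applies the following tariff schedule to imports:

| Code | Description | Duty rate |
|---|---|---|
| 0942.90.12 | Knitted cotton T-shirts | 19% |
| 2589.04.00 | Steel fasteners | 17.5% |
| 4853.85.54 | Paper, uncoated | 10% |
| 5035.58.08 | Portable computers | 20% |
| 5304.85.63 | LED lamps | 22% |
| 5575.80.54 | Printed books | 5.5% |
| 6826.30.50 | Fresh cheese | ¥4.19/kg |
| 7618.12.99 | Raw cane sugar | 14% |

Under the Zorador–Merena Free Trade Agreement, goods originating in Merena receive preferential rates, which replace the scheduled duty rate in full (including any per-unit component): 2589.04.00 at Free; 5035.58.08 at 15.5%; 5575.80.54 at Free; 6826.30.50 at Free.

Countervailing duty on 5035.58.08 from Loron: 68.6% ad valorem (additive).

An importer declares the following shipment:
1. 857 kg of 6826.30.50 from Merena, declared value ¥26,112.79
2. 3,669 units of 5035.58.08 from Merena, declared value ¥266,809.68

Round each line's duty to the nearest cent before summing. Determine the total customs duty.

¥41,355.50

Line 1 (6826.30.50, Merena, 857 kg, ¥26,112.79):
Base rate for 6826.30.50 is ¥4.19/kg.
Origin Merena qualifies under the Zorador–Merena agreement and 6826.30.50 is covered: preferential rate Free applies instead.
Duty = ¥26,112.79 × 0% = ¥0.00.
Line 2 (5035.58.08, Merena, 3,669 units, ¥266,809.68):
Base rate for 5035.58.08 is 20%.
Origin Merena qualifies under the Zorador–Merena agreement and 5035.58.08 is covered: preferential rate 15.5% applies instead.
The additional-duty order on 5035.58.08 targets Loron, not Merena; it does not apply.
Duty = ¥266,809.68 × 15.5% = ¥41,355.50.
Total = ¥0.00 + ¥41,355.50 = ¥41,355.50.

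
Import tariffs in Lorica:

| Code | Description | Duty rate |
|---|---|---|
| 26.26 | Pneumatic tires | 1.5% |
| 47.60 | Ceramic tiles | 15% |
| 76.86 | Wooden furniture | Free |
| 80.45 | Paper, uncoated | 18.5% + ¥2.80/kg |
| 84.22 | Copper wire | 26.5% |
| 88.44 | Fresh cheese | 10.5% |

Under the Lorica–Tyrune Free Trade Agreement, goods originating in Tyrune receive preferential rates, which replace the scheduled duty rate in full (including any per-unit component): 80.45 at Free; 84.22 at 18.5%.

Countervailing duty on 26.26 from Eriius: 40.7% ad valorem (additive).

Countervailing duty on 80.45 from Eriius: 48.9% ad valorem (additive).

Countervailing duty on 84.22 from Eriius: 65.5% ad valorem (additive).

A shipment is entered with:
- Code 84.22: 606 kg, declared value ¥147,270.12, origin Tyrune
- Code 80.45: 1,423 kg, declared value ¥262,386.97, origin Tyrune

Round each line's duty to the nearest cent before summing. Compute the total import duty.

Line 1 (84.22, Tyrune, 606 kg, ¥147,270.12):
Base rate for 84.22 is 26.5%.
Origin Tyrune qualifies under the Lorica–Tyrune agreement and 84.22 is covered: preferential rate 18.5% applies instead.
The additional-duty order on 84.22 targets Eriius, not Tyrune; it does not apply.
Duty = ¥147,270.12 × 18.5% = ¥27,244.97.
Line 2 (80.45, Tyrune, 1,423 kg, ¥262,386.97):
Base rate for 80.45 is 18.5% + ¥2.80/kg.
Origin Tyrune qualifies under the Lorica–Tyrune agreement and 80.45 is covered: preferential rate Free applies instead.
The additional-duty order on 80.45 targets Eriius, not Tyrune; it does not apply.
Duty = ¥262,386.97 × 0% = ¥0.00.
Total = ¥27,244.97 + ¥0.00 = ¥27,244.97.

¥27,244.97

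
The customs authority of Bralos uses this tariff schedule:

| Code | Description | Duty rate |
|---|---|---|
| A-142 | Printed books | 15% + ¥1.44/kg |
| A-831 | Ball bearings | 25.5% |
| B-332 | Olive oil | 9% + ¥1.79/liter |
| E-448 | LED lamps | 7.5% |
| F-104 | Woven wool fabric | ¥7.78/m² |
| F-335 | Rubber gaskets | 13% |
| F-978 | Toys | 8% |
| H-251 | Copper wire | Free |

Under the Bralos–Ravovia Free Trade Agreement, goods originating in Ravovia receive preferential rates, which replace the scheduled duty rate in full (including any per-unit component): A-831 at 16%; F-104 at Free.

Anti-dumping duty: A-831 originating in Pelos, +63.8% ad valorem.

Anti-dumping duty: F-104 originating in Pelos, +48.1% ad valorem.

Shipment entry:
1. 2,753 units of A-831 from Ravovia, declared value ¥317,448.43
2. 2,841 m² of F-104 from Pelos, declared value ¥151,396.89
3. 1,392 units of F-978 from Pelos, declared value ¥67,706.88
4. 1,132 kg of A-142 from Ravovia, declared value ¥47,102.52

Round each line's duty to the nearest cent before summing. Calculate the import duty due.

Line 1 (A-831, Ravovia, 2,753 units, ¥317,448.43):
Base rate for A-831 is 25.5%.
Origin Ravovia qualifies under the Bralos–Ravovia agreement and A-831 is covered: preferential rate 16% applies instead.
The additional-duty order on A-831 targets Pelos, not Ravovia; it does not apply.
Duty = ¥317,448.43 × 16% = ¥50,791.75.
Line 2 (F-104, Pelos, 2,841 m², ¥151,396.89):
Base rate for F-104 is ¥7.78/m².
F-104 has an FTA preferential rate, but origin Pelos is not Ravovia; base rate stands.
Additional duty on F-104 from Pelos: +48.1% ad valorem. Applied ad valorem rate = 48.1%.
Duty = ¥151,396.89 × 48.1% + 2,841 × ¥7.78 = ¥94,924.88.
Line 3 (F-978, Pelos, 1,392 units, ¥67,706.88):
Base rate for F-978 is 8%.
Duty = ¥67,706.88 × 8% = ¥5,416.55.
Line 4 (A-142, Ravovia, 1,132 kg, ¥47,102.52):
Base rate for A-142 is 15% + ¥1.44/kg.
Origin Ravovia is the FTA partner but A-142 is not on the preference list; base rate stands.
Duty = ¥47,102.52 × 15% + 1,132 × ¥1.44 = ¥8,695.46.
Total = ¥50,791.75 + ¥94,924.88 + ¥5,416.55 + ¥8,695.46 = ¥159,828.64.

¥159,828.64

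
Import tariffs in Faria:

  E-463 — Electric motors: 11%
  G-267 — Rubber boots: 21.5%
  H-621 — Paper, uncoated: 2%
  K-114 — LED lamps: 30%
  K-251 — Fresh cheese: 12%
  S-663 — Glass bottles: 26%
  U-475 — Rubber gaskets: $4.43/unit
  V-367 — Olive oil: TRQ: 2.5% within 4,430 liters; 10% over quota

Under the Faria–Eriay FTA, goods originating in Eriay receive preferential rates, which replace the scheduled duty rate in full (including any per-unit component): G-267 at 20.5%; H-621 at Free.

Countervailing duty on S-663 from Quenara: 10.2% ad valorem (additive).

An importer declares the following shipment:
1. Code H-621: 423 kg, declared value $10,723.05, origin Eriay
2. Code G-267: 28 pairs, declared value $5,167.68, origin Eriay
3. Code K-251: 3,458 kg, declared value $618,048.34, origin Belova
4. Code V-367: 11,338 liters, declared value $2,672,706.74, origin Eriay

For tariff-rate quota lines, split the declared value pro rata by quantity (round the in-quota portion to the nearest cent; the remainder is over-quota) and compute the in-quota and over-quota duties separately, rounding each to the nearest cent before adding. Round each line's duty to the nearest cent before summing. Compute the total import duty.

$264,174.55

Line 1 (H-621, Eriay, 423 kg, $10,723.05):
Base rate for H-621 is 2%.
Origin Eriay qualifies under the Faria–Eriay agreement and H-621 is covered: preferential rate Free applies instead.
Duty = $10,723.05 × 0% = $0.00.
Line 2 (G-267, Eriay, 28 pairs, $5,167.68):
Base rate for G-267 is 21.5%.
Origin Eriay qualifies under the Faria–Eriay agreement and G-267 is covered: preferential rate 20.5% applies instead.
Duty = $5,167.68 × 20.5% = $1,059.37.
Line 3 (K-251, Belova, 3,458 kg, $618,048.34):
Base rate for K-251 is 12%.
Duty = $618,048.34 × 12% = $74,165.80.
Line 4 (V-367, Eriay, 11,338 liters, $2,672,706.74):
Code V-367 is under a tariff-rate quota (threshold 4,430 liters). In-quota: 4,430 liters at 2.5%; over-quota: 6,908 liters at 10%.
Pro-rata value split: in-quota = $2,672,706.74 × 4,430/11,338 = $1,044,283.90; over-quota = $2,672,706.74 − $1,044,283.90 = $1,628,422.84.
In-quota duty = $1,044,283.90 × 2.5% = $26,107.10. Over-quota duty = $1,628,422.84 × 10% = $162,842.28.
Line duty = $26,107.10 + $162,842.28 = $188,949.38.
Total = $0.00 + $1,059.37 + $74,165.80 + $188,949.38 = $264,174.55.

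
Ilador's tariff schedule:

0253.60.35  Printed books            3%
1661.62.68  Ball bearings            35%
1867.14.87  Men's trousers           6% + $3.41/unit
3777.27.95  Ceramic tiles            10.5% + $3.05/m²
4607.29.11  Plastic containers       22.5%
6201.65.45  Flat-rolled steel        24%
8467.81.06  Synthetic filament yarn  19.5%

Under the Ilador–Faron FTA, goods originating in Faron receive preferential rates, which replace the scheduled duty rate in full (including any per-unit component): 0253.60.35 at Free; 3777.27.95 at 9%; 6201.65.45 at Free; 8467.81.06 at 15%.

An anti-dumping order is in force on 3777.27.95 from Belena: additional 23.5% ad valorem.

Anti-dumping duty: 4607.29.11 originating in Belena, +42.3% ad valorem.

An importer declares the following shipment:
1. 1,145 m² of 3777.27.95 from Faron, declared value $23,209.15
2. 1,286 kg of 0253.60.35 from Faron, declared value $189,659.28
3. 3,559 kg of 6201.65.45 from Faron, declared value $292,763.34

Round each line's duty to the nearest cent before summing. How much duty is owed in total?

$2,088.82

Line 1 (3777.27.95, Faron, 1,145 m², $23,209.15):
Base rate for 3777.27.95 is 10.5% + $3.05/m².
Origin Faron qualifies under the Ilador–Faron agreement and 3777.27.95 is covered: preferential rate 9% applies instead.
The additional-duty order on 3777.27.95 targets Belena, not Faron; it does not apply.
Duty = $23,209.15 × 9% = $2,088.82.
Line 2 (0253.60.35, Faron, 1,286 kg, $189,659.28):
Base rate for 0253.60.35 is 3%.
Origin Faron qualifies under the Ilador–Faron agreement and 0253.60.35 is covered: preferential rate Free applies instead.
Duty = $189,659.28 × 0% = $0.00.
Line 3 (6201.65.45, Faron, 3,559 kg, $292,763.34):
Base rate for 6201.65.45 is 24%.
Origin Faron qualifies under the Ilador–Faron agreement and 6201.65.45 is covered: preferential rate Free applies instead.
Duty = $292,763.34 × 0% = $0.00.
Total = $2,088.82 + $0.00 + $0.00 = $2,088.82.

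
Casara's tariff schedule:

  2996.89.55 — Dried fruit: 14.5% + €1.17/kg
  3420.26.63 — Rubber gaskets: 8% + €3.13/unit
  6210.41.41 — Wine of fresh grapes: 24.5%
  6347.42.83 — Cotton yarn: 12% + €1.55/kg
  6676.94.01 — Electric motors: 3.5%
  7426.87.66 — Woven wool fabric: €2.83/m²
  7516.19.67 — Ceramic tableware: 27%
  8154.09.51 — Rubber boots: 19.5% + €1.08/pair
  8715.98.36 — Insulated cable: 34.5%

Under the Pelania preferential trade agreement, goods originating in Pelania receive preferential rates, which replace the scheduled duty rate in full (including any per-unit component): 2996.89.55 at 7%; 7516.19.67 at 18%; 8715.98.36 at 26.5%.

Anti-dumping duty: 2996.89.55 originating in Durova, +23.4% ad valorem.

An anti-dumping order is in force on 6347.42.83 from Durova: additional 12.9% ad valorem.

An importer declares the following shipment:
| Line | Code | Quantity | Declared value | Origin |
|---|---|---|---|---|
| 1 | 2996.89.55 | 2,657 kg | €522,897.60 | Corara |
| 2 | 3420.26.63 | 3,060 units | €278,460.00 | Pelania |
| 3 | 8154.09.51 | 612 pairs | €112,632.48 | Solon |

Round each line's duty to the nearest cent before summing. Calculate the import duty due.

Line 1 (2996.89.55, Corara, 2,657 kg, €522,897.60):
Base rate for 2996.89.55 is 14.5% + €1.17/kg.
2996.89.55 has an FTA preferential rate, but origin Corara is not Pelania; base rate stands.
The additional-duty order on 2996.89.55 targets Durova, not Corara; it does not apply.
Duty = €522,897.60 × 14.5% + 2,657 × €1.17 = €78,928.84.
Line 2 (3420.26.63, Pelania, 3,060 units, €278,460.00):
Base rate for 3420.26.63 is 8% + €3.13/unit.
Origin Pelania is the FTA partner but 3420.26.63 is not on the preference list; base rate stands.
Duty = €278,460.00 × 8% + 3,060 × €3.13 = €31,854.60.
Line 3 (8154.09.51, Solon, 612 pairs, €112,632.48):
Base rate for 8154.09.51 is 19.5% + €1.08/pair.
Duty = €112,632.48 × 19.5% + 612 × €1.08 = €22,624.29.
Total = €78,928.84 + €31,854.60 + €22,624.29 = €133,407.73.

€133,407.73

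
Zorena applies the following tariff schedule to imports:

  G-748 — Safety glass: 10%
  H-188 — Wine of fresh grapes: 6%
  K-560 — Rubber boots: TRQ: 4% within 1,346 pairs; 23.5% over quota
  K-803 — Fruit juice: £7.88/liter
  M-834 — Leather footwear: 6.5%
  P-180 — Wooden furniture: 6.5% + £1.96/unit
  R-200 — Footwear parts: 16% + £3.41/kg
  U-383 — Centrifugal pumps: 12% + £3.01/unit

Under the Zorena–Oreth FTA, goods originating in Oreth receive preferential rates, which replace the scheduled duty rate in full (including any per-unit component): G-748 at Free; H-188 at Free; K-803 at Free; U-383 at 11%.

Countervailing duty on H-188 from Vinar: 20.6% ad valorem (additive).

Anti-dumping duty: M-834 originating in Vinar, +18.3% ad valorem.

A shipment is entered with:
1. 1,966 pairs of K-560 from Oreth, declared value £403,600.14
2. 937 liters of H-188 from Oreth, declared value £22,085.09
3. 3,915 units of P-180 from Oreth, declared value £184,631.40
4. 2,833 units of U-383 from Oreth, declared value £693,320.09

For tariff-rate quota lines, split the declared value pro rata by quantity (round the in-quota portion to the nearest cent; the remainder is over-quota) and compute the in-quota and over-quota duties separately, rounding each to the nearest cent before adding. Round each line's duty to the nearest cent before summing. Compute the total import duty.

£136,903.21

Line 1 (K-560, Oreth, 1,966 pairs, £403,600.14):
Code K-560 is under a tariff-rate quota (threshold 1,346 pairs). In-quota: 1,346 pairs at 4%; over-quota: 620 pairs at 23.5%.
Pro-rata value split: in-quota = £403,600.14 × 1,346/1,966 = £276,320.34; over-quota = £403,600.14 − £276,320.34 = £127,279.80.
In-quota duty = £276,320.34 × 4% = £11,052.81. Over-quota duty = £127,279.80 × 23.5% = £29,910.75.
Line duty = £11,052.81 + £29,910.75 = £40,963.56.
Line 2 (H-188, Oreth, 937 liters, £22,085.09):
Base rate for H-188 is 6%.
Origin Oreth qualifies under the Zorena–Oreth agreement and H-188 is covered: preferential rate Free applies instead.
The additional-duty order on H-188 targets Vinar, not Oreth; it does not apply.
Duty = £22,085.09 × 0% = £0.00.
Line 3 (P-180, Oreth, 3,915 units, £184,631.40):
Base rate for P-180 is 6.5% + £1.96/unit.
Origin Oreth is the FTA partner but P-180 is not on the preference list; base rate stands.
Duty = £184,631.40 × 6.5% + 3,915 × £1.96 = £19,674.44.
Line 4 (U-383, Oreth, 2,833 units, £693,320.09):
Base rate for U-383 is 12% + £3.01/unit.
Origin Oreth qualifies under the Zorena–Oreth agreement and U-383 is covered: preferential rate 11% applies instead.
Duty = £693,320.09 × 11% = £76,265.21.
Total = £40,963.56 + £0.00 + £19,674.44 + £76,265.21 = £136,903.21.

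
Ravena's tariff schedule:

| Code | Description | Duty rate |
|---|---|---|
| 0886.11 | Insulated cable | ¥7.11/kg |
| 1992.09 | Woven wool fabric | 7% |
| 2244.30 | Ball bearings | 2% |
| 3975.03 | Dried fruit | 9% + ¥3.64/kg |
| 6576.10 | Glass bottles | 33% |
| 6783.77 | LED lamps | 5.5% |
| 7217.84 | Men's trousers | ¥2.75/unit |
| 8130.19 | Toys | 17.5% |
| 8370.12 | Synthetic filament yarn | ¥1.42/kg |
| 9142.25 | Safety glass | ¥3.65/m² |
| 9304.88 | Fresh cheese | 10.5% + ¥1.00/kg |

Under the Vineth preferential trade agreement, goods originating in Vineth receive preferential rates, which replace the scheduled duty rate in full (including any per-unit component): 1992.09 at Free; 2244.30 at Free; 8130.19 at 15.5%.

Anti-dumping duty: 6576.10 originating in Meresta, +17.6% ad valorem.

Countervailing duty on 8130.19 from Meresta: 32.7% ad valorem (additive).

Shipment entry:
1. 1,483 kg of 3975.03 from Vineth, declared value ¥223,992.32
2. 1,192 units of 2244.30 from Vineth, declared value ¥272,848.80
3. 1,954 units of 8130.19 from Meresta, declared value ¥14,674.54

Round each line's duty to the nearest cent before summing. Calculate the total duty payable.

Line 1 (3975.03, Vineth, 1,483 kg, ¥223,992.32):
Base rate for 3975.03 is 9% + ¥3.64/kg.
Origin Vineth is the FTA partner but 3975.03 is not on the preference list; base rate stands.
Duty = ¥223,992.32 × 9% + 1,483 × ¥3.64 = ¥25,557.43.
Line 2 (2244.30, Vineth, 1,192 units, ¥272,848.80):
Base rate for 2244.30 is 2%.
Origin Vineth qualifies under the Ravena–Vineth agreement and 2244.30 is covered: preferential rate Free applies instead.
Duty = ¥272,848.80 × 0% = ¥0.00.
Line 3 (8130.19, Meresta, 1,954 units, ¥14,674.54):
Base rate for 8130.19 is 17.5%.
8130.19 has an FTA preferential rate, but origin Meresta is not Vineth; base rate stands.
Additional duty on 8130.19 from Meresta: +32.7%. Applied ad valorem rate: 17.5% + 32.7% = 50.2%.
Duty = ¥14,674.54 × 50.2% = ¥7,366.62.
Total = ¥25,557.43 + ¥0.00 + ¥7,366.62 = ¥32,924.05.

¥32,924.05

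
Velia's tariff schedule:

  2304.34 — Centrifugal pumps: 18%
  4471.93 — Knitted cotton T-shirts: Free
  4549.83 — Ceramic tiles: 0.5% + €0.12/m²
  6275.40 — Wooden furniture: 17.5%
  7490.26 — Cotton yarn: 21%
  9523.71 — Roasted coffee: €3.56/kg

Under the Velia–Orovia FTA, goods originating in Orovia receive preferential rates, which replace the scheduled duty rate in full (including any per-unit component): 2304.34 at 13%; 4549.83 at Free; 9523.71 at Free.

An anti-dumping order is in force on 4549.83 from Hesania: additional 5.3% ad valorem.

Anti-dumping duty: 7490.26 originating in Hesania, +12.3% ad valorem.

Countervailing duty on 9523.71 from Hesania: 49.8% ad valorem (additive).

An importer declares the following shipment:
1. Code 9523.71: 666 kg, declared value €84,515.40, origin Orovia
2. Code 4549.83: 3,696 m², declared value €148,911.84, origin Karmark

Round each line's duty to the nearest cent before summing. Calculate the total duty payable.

Line 1 (9523.71, Orovia, 666 kg, €84,515.40):
Base rate for 9523.71 is €3.56/kg.
Origin Orovia qualifies under the Velia–Orovia agreement and 9523.71 is covered: preferential rate Free applies instead.
The additional-duty order on 9523.71 targets Hesania, not Orovia; it does not apply.
Duty = €84,515.40 × 0% = €0.00.
Line 2 (4549.83, Karmark, 3,696 m², €148,911.84):
Base rate for 4549.83 is 0.5% + €0.12/m².
4549.83 has an FTA preferential rate, but origin Karmark is not Orovia; base rate stands.
The additional-duty order on 4549.83 targets Hesania, not Karmark; it does not apply.
Duty = €148,911.84 × 0.5% + 3,696 × €0.12 = €1,188.08.
Total = €0.00 + €1,188.08 = €1,188.08.

€1,188.08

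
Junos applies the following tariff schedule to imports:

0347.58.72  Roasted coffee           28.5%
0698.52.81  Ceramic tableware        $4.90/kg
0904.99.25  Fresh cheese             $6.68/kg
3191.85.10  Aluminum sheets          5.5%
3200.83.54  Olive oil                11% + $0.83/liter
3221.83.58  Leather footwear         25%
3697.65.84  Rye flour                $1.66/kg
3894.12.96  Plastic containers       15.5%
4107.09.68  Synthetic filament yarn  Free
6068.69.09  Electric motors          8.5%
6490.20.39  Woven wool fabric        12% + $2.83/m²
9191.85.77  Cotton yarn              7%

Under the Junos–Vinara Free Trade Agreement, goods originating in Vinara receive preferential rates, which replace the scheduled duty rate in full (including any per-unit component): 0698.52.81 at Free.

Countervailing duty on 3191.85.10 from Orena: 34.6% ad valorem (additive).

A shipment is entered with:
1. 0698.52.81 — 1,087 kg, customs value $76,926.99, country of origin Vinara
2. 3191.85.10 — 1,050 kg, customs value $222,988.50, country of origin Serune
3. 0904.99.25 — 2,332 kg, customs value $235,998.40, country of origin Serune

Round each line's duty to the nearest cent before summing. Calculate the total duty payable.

Line 1 (0698.52.81, Vinara, 1,087 kg, $76,926.99):
Base rate for 0698.52.81 is $4.90/kg.
Origin Vinara qualifies under the Junos–Vinara agreement and 0698.52.81 is covered: preferential rate Free applies instead.
Duty = $76,926.99 × 0% = $0.00.
Line 2 (3191.85.10, Serune, 1,050 kg, $222,988.50):
Base rate for 3191.85.10 is 5.5%.
The additional-duty order on 3191.85.10 targets Orena, not Serune; it does not apply.
Duty = $222,988.50 × 5.5% = $12,264.37.
Line 3 (0904.99.25, Serune, 2,332 kg, $235,998.40):
Base rate for 0904.99.25 is $6.68/kg.
Duty = 2,332 × $6.68 = $15,577.76.
Total = $0.00 + $12,264.37 + $15,577.76 = $27,842.13.

$27,842.13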